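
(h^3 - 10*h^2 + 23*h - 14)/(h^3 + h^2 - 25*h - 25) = (h^3 - 10*h^2 + 23*h - 14)/(h^3 + h^2 - 25*h - 25)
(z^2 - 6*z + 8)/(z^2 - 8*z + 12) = (z - 4)/(z - 6)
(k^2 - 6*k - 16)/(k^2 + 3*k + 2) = (k - 8)/(k + 1)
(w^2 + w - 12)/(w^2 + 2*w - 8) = (w - 3)/(w - 2)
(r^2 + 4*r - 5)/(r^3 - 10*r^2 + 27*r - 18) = (r + 5)/(r^2 - 9*r + 18)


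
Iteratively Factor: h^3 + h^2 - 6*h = (h + 3)*(h^2 - 2*h) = (h - 2)*(h + 3)*(h)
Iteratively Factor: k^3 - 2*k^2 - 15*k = (k - 5)*(k^2 + 3*k) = k*(k - 5)*(k + 3)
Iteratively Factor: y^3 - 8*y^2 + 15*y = (y - 5)*(y^2 - 3*y) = y*(y - 5)*(y - 3)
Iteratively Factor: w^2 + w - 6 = (w + 3)*(w - 2)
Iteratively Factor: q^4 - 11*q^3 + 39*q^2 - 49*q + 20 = (q - 5)*(q^3 - 6*q^2 + 9*q - 4) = (q - 5)*(q - 1)*(q^2 - 5*q + 4) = (q - 5)*(q - 4)*(q - 1)*(q - 1)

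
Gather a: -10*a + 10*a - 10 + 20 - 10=0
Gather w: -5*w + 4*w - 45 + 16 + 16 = -w - 13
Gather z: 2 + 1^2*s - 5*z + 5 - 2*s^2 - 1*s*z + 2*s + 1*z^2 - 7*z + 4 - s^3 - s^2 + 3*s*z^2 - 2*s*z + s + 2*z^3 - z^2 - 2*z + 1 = -s^3 - 3*s^2 + 3*s*z^2 + 4*s + 2*z^3 + z*(-3*s - 14) + 12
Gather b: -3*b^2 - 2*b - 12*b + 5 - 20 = -3*b^2 - 14*b - 15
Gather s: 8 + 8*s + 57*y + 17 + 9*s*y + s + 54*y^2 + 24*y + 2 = s*(9*y + 9) + 54*y^2 + 81*y + 27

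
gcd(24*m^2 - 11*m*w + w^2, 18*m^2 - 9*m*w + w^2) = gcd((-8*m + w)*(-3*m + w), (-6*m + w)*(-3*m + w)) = -3*m + w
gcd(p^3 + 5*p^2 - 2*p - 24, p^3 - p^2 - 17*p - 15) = p + 3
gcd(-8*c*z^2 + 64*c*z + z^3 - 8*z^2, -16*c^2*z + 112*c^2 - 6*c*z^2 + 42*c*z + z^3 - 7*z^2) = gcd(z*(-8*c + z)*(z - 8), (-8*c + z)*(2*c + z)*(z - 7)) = -8*c + z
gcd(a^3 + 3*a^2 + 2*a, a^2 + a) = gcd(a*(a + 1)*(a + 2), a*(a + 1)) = a^2 + a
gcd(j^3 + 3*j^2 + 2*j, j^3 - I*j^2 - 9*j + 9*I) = 1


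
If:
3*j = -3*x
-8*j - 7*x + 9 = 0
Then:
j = 9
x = -9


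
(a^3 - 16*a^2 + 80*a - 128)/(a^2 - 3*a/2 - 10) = 2*(a^2 - 12*a + 32)/(2*a + 5)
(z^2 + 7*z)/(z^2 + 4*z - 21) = z/(z - 3)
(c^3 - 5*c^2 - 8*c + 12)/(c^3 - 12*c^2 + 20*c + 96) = (c - 1)/(c - 8)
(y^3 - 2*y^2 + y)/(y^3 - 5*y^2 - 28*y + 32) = y*(y - 1)/(y^2 - 4*y - 32)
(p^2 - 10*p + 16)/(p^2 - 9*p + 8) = (p - 2)/(p - 1)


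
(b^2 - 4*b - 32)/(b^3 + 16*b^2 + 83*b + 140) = (b - 8)/(b^2 + 12*b + 35)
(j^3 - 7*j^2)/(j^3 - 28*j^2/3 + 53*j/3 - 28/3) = 3*j^2/(3*j^2 - 7*j + 4)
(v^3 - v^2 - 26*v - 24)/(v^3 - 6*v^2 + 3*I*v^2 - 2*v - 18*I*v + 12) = (v^2 + 5*v + 4)/(v^2 + 3*I*v - 2)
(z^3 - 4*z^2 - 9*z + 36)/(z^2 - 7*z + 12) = z + 3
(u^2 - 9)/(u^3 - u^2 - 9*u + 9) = 1/(u - 1)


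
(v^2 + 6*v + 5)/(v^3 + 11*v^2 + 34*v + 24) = (v + 5)/(v^2 + 10*v + 24)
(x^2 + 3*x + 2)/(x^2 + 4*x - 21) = (x^2 + 3*x + 2)/(x^2 + 4*x - 21)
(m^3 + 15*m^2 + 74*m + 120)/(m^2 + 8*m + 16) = (m^2 + 11*m + 30)/(m + 4)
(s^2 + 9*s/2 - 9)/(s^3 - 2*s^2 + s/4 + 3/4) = 2*(s + 6)/(2*s^2 - s - 1)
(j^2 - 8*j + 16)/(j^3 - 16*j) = (j - 4)/(j*(j + 4))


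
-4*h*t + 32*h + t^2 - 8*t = (-4*h + t)*(t - 8)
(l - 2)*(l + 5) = l^2 + 3*l - 10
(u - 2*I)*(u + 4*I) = u^2 + 2*I*u + 8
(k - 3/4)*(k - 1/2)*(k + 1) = k^3 - k^2/4 - 7*k/8 + 3/8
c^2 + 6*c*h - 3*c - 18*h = (c - 3)*(c + 6*h)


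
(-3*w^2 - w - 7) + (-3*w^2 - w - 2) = -6*w^2 - 2*w - 9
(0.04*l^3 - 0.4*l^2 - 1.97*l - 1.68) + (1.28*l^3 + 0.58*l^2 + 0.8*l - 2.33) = 1.32*l^3 + 0.18*l^2 - 1.17*l - 4.01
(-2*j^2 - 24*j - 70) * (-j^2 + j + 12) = 2*j^4 + 22*j^3 + 22*j^2 - 358*j - 840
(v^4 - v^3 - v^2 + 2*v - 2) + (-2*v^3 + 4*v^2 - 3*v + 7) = v^4 - 3*v^3 + 3*v^2 - v + 5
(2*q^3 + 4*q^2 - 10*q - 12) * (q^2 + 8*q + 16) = 2*q^5 + 20*q^4 + 54*q^3 - 28*q^2 - 256*q - 192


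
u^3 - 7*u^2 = u^2*(u - 7)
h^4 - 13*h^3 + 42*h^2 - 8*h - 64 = (h - 8)*(h - 4)*(h - 2)*(h + 1)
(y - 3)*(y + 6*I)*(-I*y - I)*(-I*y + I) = -y^4 + 3*y^3 - 6*I*y^3 + y^2 + 18*I*y^2 - 3*y + 6*I*y - 18*I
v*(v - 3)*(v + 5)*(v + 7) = v^4 + 9*v^3 - v^2 - 105*v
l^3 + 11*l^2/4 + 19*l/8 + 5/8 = (l + 1/2)*(l + 1)*(l + 5/4)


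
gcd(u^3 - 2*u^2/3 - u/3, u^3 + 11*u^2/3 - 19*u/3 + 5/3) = u - 1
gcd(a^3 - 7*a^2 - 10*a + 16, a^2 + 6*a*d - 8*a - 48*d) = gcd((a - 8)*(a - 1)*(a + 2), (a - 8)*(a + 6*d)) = a - 8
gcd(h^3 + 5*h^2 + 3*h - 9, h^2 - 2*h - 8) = 1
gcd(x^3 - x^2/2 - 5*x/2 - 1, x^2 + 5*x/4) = 1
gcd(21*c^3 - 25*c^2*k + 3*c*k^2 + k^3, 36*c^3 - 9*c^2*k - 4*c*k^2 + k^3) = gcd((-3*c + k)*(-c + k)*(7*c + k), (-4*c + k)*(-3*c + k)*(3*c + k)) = 3*c - k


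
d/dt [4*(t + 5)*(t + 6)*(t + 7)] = 12*t^2 + 144*t + 428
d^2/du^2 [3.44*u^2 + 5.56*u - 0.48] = 6.88000000000000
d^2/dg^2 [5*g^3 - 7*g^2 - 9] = 30*g - 14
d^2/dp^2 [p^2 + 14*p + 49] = 2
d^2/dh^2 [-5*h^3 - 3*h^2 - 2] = -30*h - 6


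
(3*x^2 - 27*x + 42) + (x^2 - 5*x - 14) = 4*x^2 - 32*x + 28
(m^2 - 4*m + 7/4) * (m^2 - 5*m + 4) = m^4 - 9*m^3 + 103*m^2/4 - 99*m/4 + 7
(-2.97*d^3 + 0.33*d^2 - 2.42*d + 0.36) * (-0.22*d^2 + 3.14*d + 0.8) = 0.6534*d^5 - 9.3984*d^4 - 0.8074*d^3 - 7.414*d^2 - 0.8056*d + 0.288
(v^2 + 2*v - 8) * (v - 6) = v^3 - 4*v^2 - 20*v + 48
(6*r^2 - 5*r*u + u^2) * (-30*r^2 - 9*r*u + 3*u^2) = -180*r^4 + 96*r^3*u + 33*r^2*u^2 - 24*r*u^3 + 3*u^4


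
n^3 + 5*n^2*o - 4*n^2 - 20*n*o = n*(n - 4)*(n + 5*o)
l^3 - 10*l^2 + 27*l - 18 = (l - 6)*(l - 3)*(l - 1)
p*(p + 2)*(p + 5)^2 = p^4 + 12*p^3 + 45*p^2 + 50*p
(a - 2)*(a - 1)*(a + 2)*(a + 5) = a^4 + 4*a^3 - 9*a^2 - 16*a + 20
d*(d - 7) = d^2 - 7*d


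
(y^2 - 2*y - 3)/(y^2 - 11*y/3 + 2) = 3*(y + 1)/(3*y - 2)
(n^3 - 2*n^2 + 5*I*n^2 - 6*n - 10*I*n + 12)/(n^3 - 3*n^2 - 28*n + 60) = (n^2 + 5*I*n - 6)/(n^2 - n - 30)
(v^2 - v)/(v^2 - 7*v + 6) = v/(v - 6)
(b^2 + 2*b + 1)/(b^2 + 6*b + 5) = (b + 1)/(b + 5)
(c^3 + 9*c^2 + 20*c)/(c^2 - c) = (c^2 + 9*c + 20)/(c - 1)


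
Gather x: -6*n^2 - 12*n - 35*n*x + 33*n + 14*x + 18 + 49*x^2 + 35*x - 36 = -6*n^2 + 21*n + 49*x^2 + x*(49 - 35*n) - 18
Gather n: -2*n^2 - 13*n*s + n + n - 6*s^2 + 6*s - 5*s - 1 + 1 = -2*n^2 + n*(2 - 13*s) - 6*s^2 + s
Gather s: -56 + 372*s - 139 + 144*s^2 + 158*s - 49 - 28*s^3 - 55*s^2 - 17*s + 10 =-28*s^3 + 89*s^2 + 513*s - 234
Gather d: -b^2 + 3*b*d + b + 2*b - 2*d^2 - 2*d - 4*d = -b^2 + 3*b - 2*d^2 + d*(3*b - 6)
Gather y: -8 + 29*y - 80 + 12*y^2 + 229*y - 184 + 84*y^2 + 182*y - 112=96*y^2 + 440*y - 384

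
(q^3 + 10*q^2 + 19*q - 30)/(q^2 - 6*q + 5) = (q^2 + 11*q + 30)/(q - 5)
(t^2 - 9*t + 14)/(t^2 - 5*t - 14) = (t - 2)/(t + 2)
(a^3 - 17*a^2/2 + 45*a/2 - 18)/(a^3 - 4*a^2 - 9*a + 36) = (a - 3/2)/(a + 3)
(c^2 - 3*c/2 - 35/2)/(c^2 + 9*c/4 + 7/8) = 4*(2*c^2 - 3*c - 35)/(8*c^2 + 18*c + 7)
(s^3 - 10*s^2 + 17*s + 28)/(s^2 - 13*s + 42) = (s^2 - 3*s - 4)/(s - 6)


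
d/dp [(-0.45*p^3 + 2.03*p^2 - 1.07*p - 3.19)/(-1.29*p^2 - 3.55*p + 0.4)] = (0.5805*p^4 + 3.195*p^3 - 9.1268*p^2 - 6.6062*p - 11.7525)/(1.6641*p^4 + 9.159*p^3 + 11.5705*p^2 - 2.84*p + 0.16)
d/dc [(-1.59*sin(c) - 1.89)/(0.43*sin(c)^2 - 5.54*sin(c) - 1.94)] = (0.6837*sin(c)^2 + 1.6254*sin(c) - 7.386)*cos(c)/(0.1849*sin(c)^4 - 4.7644*sin(c)^3 + 29.0232*sin(c)^2 + 21.4952*sin(c) + 3.7636)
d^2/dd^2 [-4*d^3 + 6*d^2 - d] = 12 - 24*d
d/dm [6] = 0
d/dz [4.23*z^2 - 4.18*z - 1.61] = 8.46*z - 4.18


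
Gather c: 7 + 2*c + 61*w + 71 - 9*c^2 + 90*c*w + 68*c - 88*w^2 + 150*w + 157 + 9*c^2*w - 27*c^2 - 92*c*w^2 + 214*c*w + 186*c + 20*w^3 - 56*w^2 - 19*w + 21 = c^2*(9*w - 36) + c*(-92*w^2 + 304*w + 256) + 20*w^3 - 144*w^2 + 192*w + 256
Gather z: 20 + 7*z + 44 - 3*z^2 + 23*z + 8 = -3*z^2 + 30*z + 72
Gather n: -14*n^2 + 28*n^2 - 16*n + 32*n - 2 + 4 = 14*n^2 + 16*n + 2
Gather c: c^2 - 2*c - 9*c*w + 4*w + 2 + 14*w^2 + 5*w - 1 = c^2 + c*(-9*w - 2) + 14*w^2 + 9*w + 1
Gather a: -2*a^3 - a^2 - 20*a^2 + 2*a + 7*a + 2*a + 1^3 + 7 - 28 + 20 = -2*a^3 - 21*a^2 + 11*a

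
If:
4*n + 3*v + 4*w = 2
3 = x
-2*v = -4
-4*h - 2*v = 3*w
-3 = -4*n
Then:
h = 5/16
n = 3/4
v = 2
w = -7/4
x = 3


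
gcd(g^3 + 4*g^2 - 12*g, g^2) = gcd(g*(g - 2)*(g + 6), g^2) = g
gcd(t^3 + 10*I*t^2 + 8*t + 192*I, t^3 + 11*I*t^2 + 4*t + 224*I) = t^2 + 4*I*t + 32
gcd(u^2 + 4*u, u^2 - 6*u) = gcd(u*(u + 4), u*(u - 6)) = u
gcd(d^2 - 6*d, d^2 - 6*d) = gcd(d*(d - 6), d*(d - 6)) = d^2 - 6*d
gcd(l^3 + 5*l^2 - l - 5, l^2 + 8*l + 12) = 1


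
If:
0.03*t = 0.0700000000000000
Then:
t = 2.33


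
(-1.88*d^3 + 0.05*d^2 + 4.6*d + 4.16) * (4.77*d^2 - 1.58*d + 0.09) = -8.9676*d^5 + 3.2089*d^4 + 21.6938*d^3 + 12.5797*d^2 - 6.1588*d + 0.3744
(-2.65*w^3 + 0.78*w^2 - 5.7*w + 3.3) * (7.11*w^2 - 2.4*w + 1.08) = -18.8415*w^5 + 11.9058*w^4 - 45.261*w^3 + 37.9854*w^2 - 14.076*w + 3.564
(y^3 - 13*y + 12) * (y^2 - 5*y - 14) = y^5 - 5*y^4 - 27*y^3 + 77*y^2 + 122*y - 168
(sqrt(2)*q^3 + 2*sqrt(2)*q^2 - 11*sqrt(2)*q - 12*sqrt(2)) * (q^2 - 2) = sqrt(2)*q^5 + 2*sqrt(2)*q^4 - 13*sqrt(2)*q^3 - 16*sqrt(2)*q^2 + 22*sqrt(2)*q + 24*sqrt(2)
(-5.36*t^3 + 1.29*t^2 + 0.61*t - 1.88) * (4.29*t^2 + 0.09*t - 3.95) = -22.9944*t^5 + 5.0517*t^4 + 23.905*t^3 - 13.1058*t^2 - 2.5787*t + 7.426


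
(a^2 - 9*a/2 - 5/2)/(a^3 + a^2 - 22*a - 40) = (a + 1/2)/(a^2 + 6*a + 8)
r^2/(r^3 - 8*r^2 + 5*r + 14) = r^2/(r^3 - 8*r^2 + 5*r + 14)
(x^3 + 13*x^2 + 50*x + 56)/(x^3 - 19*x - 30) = (x^2 + 11*x + 28)/(x^2 - 2*x - 15)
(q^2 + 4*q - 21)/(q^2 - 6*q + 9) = (q + 7)/(q - 3)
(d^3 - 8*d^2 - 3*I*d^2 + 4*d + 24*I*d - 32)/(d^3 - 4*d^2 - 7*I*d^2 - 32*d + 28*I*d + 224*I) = (d^2 - 3*I*d + 4)/(d^2 + d*(4 - 7*I) - 28*I)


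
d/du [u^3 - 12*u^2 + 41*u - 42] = 3*u^2 - 24*u + 41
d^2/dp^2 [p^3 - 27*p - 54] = 6*p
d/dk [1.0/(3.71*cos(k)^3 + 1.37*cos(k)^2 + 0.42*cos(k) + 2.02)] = (11.13*cos(k)^2 + 2.74*cos(k) + 0.42)*sin(k)/(3.71*cos(k)^3 + 1.37*cos(k)^2 + 0.42*cos(k) + 2.02)^2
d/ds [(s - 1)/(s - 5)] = -4/(s - 5)^2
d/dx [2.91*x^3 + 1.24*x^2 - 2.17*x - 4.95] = 8.73*x^2 + 2.48*x - 2.17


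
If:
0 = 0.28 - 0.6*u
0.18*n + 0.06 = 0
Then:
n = -0.33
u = 0.47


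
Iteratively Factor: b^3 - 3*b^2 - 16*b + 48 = (b - 3)*(b^2 - 16) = (b - 4)*(b - 3)*(b + 4)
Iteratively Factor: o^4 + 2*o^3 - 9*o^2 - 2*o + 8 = (o + 4)*(o^3 - 2*o^2 - o + 2) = (o + 1)*(o + 4)*(o^2 - 3*o + 2) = (o - 2)*(o + 1)*(o + 4)*(o - 1)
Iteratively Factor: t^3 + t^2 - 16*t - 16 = (t - 4)*(t^2 + 5*t + 4) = (t - 4)*(t + 1)*(t + 4)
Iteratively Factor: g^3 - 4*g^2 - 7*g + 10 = (g - 1)*(g^2 - 3*g - 10) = (g - 1)*(g + 2)*(g - 5)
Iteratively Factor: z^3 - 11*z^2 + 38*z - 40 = (z - 2)*(z^2 - 9*z + 20) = (z - 5)*(z - 2)*(z - 4)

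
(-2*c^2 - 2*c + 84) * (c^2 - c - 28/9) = -2*c^4 + 830*c^2/9 - 700*c/9 - 784/3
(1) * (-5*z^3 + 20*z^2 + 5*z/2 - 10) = -5*z^3 + 20*z^2 + 5*z/2 - 10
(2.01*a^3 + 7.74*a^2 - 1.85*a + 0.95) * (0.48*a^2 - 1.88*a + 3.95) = 0.9648*a^5 - 0.0635999999999997*a^4 - 7.4997*a^3 + 34.507*a^2 - 9.0935*a + 3.7525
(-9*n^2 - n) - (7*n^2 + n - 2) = -16*n^2 - 2*n + 2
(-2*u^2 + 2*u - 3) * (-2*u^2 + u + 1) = 4*u^4 - 6*u^3 + 6*u^2 - u - 3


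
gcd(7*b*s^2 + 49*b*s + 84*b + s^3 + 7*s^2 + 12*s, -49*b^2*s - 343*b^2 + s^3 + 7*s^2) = 7*b + s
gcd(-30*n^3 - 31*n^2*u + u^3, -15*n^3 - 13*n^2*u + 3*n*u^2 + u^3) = 5*n^2 + 6*n*u + u^2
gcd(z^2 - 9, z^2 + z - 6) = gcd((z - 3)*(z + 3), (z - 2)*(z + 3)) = z + 3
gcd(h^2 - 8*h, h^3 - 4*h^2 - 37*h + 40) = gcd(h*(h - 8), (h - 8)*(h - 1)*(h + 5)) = h - 8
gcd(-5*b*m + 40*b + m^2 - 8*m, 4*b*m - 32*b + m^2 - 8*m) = m - 8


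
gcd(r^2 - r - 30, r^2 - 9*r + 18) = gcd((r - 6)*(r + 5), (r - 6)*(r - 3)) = r - 6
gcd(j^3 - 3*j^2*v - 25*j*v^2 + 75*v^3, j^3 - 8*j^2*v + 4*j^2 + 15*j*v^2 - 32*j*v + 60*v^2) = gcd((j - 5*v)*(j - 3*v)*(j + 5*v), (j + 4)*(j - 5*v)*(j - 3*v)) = j^2 - 8*j*v + 15*v^2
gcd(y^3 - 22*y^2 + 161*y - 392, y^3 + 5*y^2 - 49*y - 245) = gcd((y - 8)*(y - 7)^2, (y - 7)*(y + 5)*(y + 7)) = y - 7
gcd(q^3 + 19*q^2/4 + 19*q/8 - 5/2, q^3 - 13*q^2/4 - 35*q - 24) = q + 4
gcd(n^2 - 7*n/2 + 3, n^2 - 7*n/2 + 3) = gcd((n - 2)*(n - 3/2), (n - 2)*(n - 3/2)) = n^2 - 7*n/2 + 3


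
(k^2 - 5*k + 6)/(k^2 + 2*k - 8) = (k - 3)/(k + 4)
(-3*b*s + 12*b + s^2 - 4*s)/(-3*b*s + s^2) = (s - 4)/s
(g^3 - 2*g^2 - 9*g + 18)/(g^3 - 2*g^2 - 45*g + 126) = (g^2 + g - 6)/(g^2 + g - 42)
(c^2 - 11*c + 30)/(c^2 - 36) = (c - 5)/(c + 6)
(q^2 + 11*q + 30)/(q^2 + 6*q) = (q + 5)/q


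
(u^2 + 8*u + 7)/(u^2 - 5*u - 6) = (u + 7)/(u - 6)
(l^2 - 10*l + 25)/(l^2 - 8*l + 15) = (l - 5)/(l - 3)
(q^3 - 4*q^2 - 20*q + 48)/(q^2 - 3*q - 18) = (q^2 + 2*q - 8)/(q + 3)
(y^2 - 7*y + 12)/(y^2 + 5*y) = (y^2 - 7*y + 12)/(y*(y + 5))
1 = 1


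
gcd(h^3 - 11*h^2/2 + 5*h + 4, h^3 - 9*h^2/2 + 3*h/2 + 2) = h^2 - 7*h/2 - 2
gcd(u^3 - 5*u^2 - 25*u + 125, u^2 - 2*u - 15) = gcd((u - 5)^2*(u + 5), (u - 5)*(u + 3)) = u - 5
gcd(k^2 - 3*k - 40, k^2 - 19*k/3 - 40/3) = k - 8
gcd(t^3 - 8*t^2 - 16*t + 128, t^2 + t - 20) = t - 4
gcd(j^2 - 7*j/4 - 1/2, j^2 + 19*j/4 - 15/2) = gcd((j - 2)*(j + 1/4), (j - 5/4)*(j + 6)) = 1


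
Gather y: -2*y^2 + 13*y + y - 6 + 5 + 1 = -2*y^2 + 14*y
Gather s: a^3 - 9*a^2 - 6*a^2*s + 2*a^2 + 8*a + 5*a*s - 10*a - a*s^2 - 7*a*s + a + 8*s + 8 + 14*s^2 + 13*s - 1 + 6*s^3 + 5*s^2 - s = a^3 - 7*a^2 - a + 6*s^3 + s^2*(19 - a) + s*(-6*a^2 - 2*a + 20) + 7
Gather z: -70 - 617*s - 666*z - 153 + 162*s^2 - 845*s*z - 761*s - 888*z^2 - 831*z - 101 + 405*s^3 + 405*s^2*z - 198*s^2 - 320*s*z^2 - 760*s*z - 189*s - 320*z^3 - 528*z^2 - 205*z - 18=405*s^3 - 36*s^2 - 1567*s - 320*z^3 + z^2*(-320*s - 1416) + z*(405*s^2 - 1605*s - 1702) - 342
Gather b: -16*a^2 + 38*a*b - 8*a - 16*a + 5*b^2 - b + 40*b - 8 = -16*a^2 - 24*a + 5*b^2 + b*(38*a + 39) - 8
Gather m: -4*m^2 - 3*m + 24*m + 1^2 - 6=-4*m^2 + 21*m - 5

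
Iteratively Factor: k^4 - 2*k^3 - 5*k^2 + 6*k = (k - 3)*(k^3 + k^2 - 2*k) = (k - 3)*(k - 1)*(k^2 + 2*k) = k*(k - 3)*(k - 1)*(k + 2)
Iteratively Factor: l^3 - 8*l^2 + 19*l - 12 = (l - 1)*(l^2 - 7*l + 12) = (l - 4)*(l - 1)*(l - 3)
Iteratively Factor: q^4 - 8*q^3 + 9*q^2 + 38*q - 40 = (q + 2)*(q^3 - 10*q^2 + 29*q - 20) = (q - 4)*(q + 2)*(q^2 - 6*q + 5) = (q - 4)*(q - 1)*(q + 2)*(q - 5)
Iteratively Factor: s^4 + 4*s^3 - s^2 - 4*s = (s - 1)*(s^3 + 5*s^2 + 4*s) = (s - 1)*(s + 4)*(s^2 + s) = s*(s - 1)*(s + 4)*(s + 1)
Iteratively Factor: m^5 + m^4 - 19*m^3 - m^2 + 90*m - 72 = (m - 1)*(m^4 + 2*m^3 - 17*m^2 - 18*m + 72) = (m - 3)*(m - 1)*(m^3 + 5*m^2 - 2*m - 24) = (m - 3)*(m - 1)*(m + 3)*(m^2 + 2*m - 8) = (m - 3)*(m - 1)*(m + 3)*(m + 4)*(m - 2)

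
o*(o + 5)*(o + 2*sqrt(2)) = o^3 + 2*sqrt(2)*o^2 + 5*o^2 + 10*sqrt(2)*o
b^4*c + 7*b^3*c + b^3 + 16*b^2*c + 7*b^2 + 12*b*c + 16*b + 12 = (b + 2)^2*(b + 3)*(b*c + 1)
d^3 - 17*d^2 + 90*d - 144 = (d - 8)*(d - 6)*(d - 3)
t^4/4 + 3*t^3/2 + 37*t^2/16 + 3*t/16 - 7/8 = (t/4 + 1/2)*(t - 1/2)*(t + 1)*(t + 7/2)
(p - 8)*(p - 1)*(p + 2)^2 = p^4 - 5*p^3 - 24*p^2 - 4*p + 32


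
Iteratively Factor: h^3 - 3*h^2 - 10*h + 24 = (h - 2)*(h^2 - h - 12) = (h - 4)*(h - 2)*(h + 3)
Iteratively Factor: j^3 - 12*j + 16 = (j + 4)*(j^2 - 4*j + 4) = (j - 2)*(j + 4)*(j - 2)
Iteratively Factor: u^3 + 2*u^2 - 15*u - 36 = (u + 3)*(u^2 - u - 12) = (u - 4)*(u + 3)*(u + 3)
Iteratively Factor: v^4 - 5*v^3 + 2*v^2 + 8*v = (v - 4)*(v^3 - v^2 - 2*v) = (v - 4)*(v + 1)*(v^2 - 2*v) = (v - 4)*(v - 2)*(v + 1)*(v)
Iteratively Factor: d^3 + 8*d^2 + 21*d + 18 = (d + 3)*(d^2 + 5*d + 6) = (d + 2)*(d + 3)*(d + 3)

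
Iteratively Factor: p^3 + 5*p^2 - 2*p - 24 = (p + 3)*(p^2 + 2*p - 8) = (p - 2)*(p + 3)*(p + 4)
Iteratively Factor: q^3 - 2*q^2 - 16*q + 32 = (q - 2)*(q^2 - 16) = (q - 4)*(q - 2)*(q + 4)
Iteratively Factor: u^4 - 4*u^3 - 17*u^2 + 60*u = (u - 5)*(u^3 + u^2 - 12*u) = (u - 5)*(u + 4)*(u^2 - 3*u) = (u - 5)*(u - 3)*(u + 4)*(u)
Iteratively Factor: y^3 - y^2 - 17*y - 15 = (y + 3)*(y^2 - 4*y - 5) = (y - 5)*(y + 3)*(y + 1)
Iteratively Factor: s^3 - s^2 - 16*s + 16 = (s - 4)*(s^2 + 3*s - 4) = (s - 4)*(s + 4)*(s - 1)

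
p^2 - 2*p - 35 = (p - 7)*(p + 5)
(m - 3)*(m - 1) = m^2 - 4*m + 3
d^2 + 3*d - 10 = (d - 2)*(d + 5)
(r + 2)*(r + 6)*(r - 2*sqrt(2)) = r^3 - 2*sqrt(2)*r^2 + 8*r^2 - 16*sqrt(2)*r + 12*r - 24*sqrt(2)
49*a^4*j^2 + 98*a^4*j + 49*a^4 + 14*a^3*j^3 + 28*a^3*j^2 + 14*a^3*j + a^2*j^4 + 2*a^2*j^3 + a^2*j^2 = (7*a + j)^2*(a*j + a)^2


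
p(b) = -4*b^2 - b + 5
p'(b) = -8*b - 1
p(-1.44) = -1.85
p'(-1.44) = 10.52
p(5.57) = -124.67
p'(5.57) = -45.56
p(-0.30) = 4.94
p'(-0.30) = 1.40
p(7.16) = -207.22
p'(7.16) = -58.28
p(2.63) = -25.30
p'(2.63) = -22.04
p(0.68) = 2.47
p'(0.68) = -6.44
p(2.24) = -17.31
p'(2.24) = -18.92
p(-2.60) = -19.44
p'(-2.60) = 19.80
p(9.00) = -328.00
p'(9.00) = -73.00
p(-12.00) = -559.00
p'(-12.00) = 95.00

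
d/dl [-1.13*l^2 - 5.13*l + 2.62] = -2.26*l - 5.13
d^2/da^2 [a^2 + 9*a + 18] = 2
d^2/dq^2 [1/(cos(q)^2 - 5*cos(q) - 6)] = (4*sin(q)^4 - 51*sin(q)^2 - 45*cos(q)/4 - 15*cos(3*q)/4 - 15)/(sin(q)^2 + 5*cos(q) + 5)^3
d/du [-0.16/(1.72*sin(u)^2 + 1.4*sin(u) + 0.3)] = (0.5504*sin(u) + 0.224)*cos(u)/(1.72*sin(u)^2 + 1.4*sin(u) + 0.3)^2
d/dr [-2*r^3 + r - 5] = 1 - 6*r^2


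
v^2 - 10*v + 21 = (v - 7)*(v - 3)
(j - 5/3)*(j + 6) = j^2 + 13*j/3 - 10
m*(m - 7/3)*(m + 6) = m^3 + 11*m^2/3 - 14*m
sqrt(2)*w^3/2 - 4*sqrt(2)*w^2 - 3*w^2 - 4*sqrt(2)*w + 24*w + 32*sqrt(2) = (w - 8)*(w - 4*sqrt(2))*(sqrt(2)*w/2 + 1)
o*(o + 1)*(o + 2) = o^3 + 3*o^2 + 2*o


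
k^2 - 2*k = k*(k - 2)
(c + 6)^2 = c^2 + 12*c + 36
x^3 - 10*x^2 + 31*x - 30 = (x - 5)*(x - 3)*(x - 2)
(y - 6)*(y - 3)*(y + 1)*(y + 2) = y^4 - 6*y^3 - 7*y^2 + 36*y + 36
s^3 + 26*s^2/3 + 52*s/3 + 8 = (s + 2/3)*(s + 2)*(s + 6)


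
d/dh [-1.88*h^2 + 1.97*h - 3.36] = 1.97 - 3.76*h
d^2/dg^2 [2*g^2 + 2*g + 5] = 4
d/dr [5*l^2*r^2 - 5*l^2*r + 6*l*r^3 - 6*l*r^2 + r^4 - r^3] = 10*l^2*r - 5*l^2 + 18*l*r^2 - 12*l*r + 4*r^3 - 3*r^2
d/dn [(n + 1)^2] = 2*n + 2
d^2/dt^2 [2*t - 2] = 0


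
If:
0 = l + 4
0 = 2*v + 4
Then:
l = -4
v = -2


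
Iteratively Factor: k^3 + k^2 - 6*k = (k)*(k^2 + k - 6) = k*(k - 2)*(k + 3)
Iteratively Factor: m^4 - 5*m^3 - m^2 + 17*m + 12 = (m + 1)*(m^3 - 6*m^2 + 5*m + 12) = (m + 1)^2*(m^2 - 7*m + 12) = (m - 4)*(m + 1)^2*(m - 3)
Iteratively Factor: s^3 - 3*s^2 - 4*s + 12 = (s - 3)*(s^2 - 4) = (s - 3)*(s + 2)*(s - 2)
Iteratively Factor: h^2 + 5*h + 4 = (h + 4)*(h + 1)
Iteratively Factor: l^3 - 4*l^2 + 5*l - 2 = (l - 1)*(l^2 - 3*l + 2) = (l - 2)*(l - 1)*(l - 1)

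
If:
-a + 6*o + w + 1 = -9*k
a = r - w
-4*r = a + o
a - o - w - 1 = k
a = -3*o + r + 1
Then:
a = 108/239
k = -20/239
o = 32/239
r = -35/239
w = -143/239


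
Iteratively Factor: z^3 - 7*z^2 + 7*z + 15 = (z - 5)*(z^2 - 2*z - 3) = (z - 5)*(z - 3)*(z + 1)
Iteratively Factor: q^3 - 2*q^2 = (q - 2)*(q^2) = q*(q - 2)*(q)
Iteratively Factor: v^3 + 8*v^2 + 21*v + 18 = (v + 3)*(v^2 + 5*v + 6) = (v + 3)^2*(v + 2)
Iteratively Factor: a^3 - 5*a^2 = (a)*(a^2 - 5*a) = a^2*(a - 5)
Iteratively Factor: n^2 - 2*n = (n - 2)*(n)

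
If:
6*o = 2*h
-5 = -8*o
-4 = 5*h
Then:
No Solution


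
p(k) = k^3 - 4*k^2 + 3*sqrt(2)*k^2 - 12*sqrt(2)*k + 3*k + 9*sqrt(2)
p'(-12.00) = 412.21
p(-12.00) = -1512.69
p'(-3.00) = 11.57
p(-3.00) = 29.82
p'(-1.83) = -4.81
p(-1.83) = 32.98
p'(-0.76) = -12.61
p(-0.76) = 23.05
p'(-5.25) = 66.17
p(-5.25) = -51.94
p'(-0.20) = -13.95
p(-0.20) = 15.52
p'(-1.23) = -10.03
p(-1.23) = 28.42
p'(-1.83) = -4.81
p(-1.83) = 32.98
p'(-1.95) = -3.51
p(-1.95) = 33.48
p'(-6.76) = 119.84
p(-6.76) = -190.66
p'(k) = 3*k^2 - 8*k + 6*sqrt(2)*k - 12*sqrt(2) + 3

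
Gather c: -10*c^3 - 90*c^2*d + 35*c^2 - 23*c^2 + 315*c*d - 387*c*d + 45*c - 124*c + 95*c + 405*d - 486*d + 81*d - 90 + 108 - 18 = -10*c^3 + c^2*(12 - 90*d) + c*(16 - 72*d)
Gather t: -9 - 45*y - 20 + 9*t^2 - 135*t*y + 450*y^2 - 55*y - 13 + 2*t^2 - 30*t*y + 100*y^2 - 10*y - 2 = 11*t^2 - 165*t*y + 550*y^2 - 110*y - 44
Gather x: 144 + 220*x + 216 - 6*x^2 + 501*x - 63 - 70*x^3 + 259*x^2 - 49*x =-70*x^3 + 253*x^2 + 672*x + 297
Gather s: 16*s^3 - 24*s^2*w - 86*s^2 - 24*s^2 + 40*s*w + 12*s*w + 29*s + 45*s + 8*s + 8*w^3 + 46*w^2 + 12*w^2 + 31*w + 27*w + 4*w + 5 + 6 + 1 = 16*s^3 + s^2*(-24*w - 110) + s*(52*w + 82) + 8*w^3 + 58*w^2 + 62*w + 12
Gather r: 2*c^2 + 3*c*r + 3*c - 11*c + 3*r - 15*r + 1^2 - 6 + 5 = 2*c^2 - 8*c + r*(3*c - 12)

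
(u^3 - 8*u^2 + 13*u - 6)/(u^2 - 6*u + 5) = (u^2 - 7*u + 6)/(u - 5)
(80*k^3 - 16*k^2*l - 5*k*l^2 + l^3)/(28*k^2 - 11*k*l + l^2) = (20*k^2 + k*l - l^2)/(7*k - l)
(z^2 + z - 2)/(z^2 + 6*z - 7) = (z + 2)/(z + 7)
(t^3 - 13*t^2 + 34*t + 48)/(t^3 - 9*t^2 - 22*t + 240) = (t + 1)/(t + 5)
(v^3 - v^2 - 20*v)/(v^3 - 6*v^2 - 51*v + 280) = v*(v + 4)/(v^2 - v - 56)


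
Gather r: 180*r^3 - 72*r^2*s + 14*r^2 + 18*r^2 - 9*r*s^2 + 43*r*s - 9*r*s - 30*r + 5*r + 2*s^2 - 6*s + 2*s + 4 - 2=180*r^3 + r^2*(32 - 72*s) + r*(-9*s^2 + 34*s - 25) + 2*s^2 - 4*s + 2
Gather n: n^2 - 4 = n^2 - 4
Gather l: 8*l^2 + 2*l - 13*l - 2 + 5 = 8*l^2 - 11*l + 3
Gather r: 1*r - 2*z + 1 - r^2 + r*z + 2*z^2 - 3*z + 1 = -r^2 + r*(z + 1) + 2*z^2 - 5*z + 2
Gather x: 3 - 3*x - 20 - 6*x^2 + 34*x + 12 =-6*x^2 + 31*x - 5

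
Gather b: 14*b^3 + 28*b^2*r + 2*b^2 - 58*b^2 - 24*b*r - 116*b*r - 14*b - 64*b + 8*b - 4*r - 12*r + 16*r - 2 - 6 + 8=14*b^3 + b^2*(28*r - 56) + b*(-140*r - 70)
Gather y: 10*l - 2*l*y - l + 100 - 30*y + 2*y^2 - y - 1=9*l + 2*y^2 + y*(-2*l - 31) + 99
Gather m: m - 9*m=-8*m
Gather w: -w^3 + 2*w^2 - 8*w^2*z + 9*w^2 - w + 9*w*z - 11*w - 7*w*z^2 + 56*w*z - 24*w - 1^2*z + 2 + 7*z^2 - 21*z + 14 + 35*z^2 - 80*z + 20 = -w^3 + w^2*(11 - 8*z) + w*(-7*z^2 + 65*z - 36) + 42*z^2 - 102*z + 36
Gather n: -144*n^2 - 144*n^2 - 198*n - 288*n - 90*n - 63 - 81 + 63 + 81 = -288*n^2 - 576*n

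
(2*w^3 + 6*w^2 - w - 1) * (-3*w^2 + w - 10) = -6*w^5 - 16*w^4 - 11*w^3 - 58*w^2 + 9*w + 10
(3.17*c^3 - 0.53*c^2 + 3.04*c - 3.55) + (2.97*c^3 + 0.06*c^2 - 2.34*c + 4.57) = 6.14*c^3 - 0.47*c^2 + 0.7*c + 1.02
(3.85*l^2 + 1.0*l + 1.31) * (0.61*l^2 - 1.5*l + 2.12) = 2.3485*l^4 - 5.165*l^3 + 7.4611*l^2 + 0.155*l + 2.7772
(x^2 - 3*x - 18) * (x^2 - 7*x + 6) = x^4 - 10*x^3 + 9*x^2 + 108*x - 108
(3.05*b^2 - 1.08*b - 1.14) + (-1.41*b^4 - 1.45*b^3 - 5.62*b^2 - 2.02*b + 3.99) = -1.41*b^4 - 1.45*b^3 - 2.57*b^2 - 3.1*b + 2.85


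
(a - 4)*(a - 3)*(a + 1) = a^3 - 6*a^2 + 5*a + 12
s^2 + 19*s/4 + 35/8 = (s + 5/4)*(s + 7/2)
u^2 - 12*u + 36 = (u - 6)^2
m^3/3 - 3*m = m*(m/3 + 1)*(m - 3)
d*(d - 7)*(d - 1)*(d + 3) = d^4 - 5*d^3 - 17*d^2 + 21*d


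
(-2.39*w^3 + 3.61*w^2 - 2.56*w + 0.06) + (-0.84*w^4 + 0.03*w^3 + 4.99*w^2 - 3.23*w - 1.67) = -0.84*w^4 - 2.36*w^3 + 8.6*w^2 - 5.79*w - 1.61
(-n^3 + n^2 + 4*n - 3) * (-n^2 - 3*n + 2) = n^5 + 2*n^4 - 9*n^3 - 7*n^2 + 17*n - 6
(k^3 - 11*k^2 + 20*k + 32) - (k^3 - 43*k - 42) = -11*k^2 + 63*k + 74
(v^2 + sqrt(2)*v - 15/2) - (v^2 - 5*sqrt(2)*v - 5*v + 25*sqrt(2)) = 5*v + 6*sqrt(2)*v - 25*sqrt(2) - 15/2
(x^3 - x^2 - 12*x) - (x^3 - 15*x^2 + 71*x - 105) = 14*x^2 - 83*x + 105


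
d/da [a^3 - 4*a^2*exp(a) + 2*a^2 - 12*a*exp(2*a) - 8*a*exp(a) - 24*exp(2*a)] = -4*a^2*exp(a) + 3*a^2 - 24*a*exp(2*a) - 16*a*exp(a) + 4*a - 60*exp(2*a) - 8*exp(a)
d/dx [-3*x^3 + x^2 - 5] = x*(2 - 9*x)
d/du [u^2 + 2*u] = 2*u + 2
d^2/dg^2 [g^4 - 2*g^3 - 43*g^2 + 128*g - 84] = 12*g^2 - 12*g - 86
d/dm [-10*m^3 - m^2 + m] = -30*m^2 - 2*m + 1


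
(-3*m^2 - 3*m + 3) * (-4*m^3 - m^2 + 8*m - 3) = 12*m^5 + 15*m^4 - 33*m^3 - 18*m^2 + 33*m - 9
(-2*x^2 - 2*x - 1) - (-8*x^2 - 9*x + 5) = 6*x^2 + 7*x - 6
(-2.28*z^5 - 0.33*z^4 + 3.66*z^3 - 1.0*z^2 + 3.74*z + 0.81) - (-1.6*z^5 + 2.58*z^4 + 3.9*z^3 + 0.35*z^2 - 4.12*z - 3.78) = -0.68*z^5 - 2.91*z^4 - 0.24*z^3 - 1.35*z^2 + 7.86*z + 4.59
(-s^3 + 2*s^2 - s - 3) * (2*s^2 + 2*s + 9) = -2*s^5 + 2*s^4 - 7*s^3 + 10*s^2 - 15*s - 27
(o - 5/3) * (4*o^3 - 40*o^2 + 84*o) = 4*o^4 - 140*o^3/3 + 452*o^2/3 - 140*o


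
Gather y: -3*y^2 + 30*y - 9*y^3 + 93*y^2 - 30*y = -9*y^3 + 90*y^2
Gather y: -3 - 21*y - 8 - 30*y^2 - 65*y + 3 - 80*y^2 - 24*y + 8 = -110*y^2 - 110*y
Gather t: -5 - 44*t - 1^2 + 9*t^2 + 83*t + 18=9*t^2 + 39*t + 12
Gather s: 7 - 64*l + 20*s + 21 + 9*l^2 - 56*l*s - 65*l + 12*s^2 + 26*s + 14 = 9*l^2 - 129*l + 12*s^2 + s*(46 - 56*l) + 42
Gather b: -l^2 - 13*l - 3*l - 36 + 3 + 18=-l^2 - 16*l - 15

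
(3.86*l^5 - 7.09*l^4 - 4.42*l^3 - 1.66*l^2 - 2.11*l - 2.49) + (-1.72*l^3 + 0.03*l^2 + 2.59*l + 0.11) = 3.86*l^5 - 7.09*l^4 - 6.14*l^3 - 1.63*l^2 + 0.48*l - 2.38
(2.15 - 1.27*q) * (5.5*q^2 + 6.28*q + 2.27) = -6.985*q^3 + 3.8494*q^2 + 10.6191*q + 4.8805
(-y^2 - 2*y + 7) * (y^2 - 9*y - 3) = -y^4 + 7*y^3 + 28*y^2 - 57*y - 21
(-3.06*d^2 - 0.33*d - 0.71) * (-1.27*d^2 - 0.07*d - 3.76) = 3.8862*d^4 + 0.6333*d^3 + 12.4304*d^2 + 1.2905*d + 2.6696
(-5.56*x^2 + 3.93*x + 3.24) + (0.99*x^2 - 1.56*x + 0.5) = -4.57*x^2 + 2.37*x + 3.74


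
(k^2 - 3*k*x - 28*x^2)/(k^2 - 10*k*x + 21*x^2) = (-k - 4*x)/(-k + 3*x)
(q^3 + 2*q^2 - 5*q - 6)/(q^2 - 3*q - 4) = (q^2 + q - 6)/(q - 4)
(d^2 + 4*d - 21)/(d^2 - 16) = (d^2 + 4*d - 21)/(d^2 - 16)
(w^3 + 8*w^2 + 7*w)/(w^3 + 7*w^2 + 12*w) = (w^2 + 8*w + 7)/(w^2 + 7*w + 12)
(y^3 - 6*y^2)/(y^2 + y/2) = 2*y*(y - 6)/(2*y + 1)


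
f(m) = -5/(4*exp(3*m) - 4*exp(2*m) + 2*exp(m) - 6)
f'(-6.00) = 0.00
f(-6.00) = 0.83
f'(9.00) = 0.00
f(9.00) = 0.00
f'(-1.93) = 0.02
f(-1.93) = 0.86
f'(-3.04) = 0.01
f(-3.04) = 0.85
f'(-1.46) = 0.03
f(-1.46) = 0.88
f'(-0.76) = 0.07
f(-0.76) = 0.90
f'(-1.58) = 0.03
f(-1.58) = 0.87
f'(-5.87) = 0.00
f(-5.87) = 0.83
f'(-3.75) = 0.01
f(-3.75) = 0.84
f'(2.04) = 0.01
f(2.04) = -0.00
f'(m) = -5*(-12*exp(3*m) + 8*exp(2*m) - 2*exp(m))/(4*exp(3*m) - 4*exp(2*m) + 2*exp(m) - 6)^2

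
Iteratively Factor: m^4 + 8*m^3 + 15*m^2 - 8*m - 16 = (m - 1)*(m^3 + 9*m^2 + 24*m + 16) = (m - 1)*(m + 4)*(m^2 + 5*m + 4) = (m - 1)*(m + 1)*(m + 4)*(m + 4)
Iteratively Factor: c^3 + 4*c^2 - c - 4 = (c + 1)*(c^2 + 3*c - 4) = (c + 1)*(c + 4)*(c - 1)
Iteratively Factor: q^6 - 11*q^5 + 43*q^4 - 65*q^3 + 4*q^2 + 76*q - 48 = (q - 1)*(q^5 - 10*q^4 + 33*q^3 - 32*q^2 - 28*q + 48) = (q - 2)*(q - 1)*(q^4 - 8*q^3 + 17*q^2 + 2*q - 24) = (q - 4)*(q - 2)*(q - 1)*(q^3 - 4*q^2 + q + 6) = (q - 4)*(q - 2)*(q - 1)*(q + 1)*(q^2 - 5*q + 6) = (q - 4)*(q - 2)^2*(q - 1)*(q + 1)*(q - 3)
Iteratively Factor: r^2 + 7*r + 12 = (r + 4)*(r + 3)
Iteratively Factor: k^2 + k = (k + 1)*(k)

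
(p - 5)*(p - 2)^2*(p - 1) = p^4 - 10*p^3 + 33*p^2 - 44*p + 20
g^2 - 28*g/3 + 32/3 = (g - 8)*(g - 4/3)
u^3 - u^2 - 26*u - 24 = (u - 6)*(u + 1)*(u + 4)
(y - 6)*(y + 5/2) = y^2 - 7*y/2 - 15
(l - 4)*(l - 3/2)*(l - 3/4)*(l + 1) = l^4 - 21*l^3/4 + 31*l^2/8 + 45*l/8 - 9/2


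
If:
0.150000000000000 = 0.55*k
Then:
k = 0.27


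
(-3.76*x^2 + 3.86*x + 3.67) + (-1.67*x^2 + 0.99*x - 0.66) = -5.43*x^2 + 4.85*x + 3.01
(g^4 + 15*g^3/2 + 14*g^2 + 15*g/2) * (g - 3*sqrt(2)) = g^5 - 3*sqrt(2)*g^4 + 15*g^4/2 - 45*sqrt(2)*g^3/2 + 14*g^3 - 42*sqrt(2)*g^2 + 15*g^2/2 - 45*sqrt(2)*g/2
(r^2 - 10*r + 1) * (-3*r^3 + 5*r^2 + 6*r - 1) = -3*r^5 + 35*r^4 - 47*r^3 - 56*r^2 + 16*r - 1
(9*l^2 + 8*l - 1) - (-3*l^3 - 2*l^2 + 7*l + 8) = 3*l^3 + 11*l^2 + l - 9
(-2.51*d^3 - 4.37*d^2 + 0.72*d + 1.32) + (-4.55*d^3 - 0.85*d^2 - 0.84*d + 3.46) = -7.06*d^3 - 5.22*d^2 - 0.12*d + 4.78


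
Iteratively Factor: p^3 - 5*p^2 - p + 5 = (p + 1)*(p^2 - 6*p + 5) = (p - 1)*(p + 1)*(p - 5)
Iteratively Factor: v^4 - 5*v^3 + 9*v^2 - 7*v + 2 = (v - 1)*(v^3 - 4*v^2 + 5*v - 2) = (v - 2)*(v - 1)*(v^2 - 2*v + 1) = (v - 2)*(v - 1)^2*(v - 1)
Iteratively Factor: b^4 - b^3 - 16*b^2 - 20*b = (b - 5)*(b^3 + 4*b^2 + 4*b) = b*(b - 5)*(b^2 + 4*b + 4) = b*(b - 5)*(b + 2)*(b + 2)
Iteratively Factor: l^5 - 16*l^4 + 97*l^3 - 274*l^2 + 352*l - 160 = (l - 4)*(l^4 - 12*l^3 + 49*l^2 - 78*l + 40) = (l - 5)*(l - 4)*(l^3 - 7*l^2 + 14*l - 8) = (l - 5)*(l - 4)^2*(l^2 - 3*l + 2) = (l - 5)*(l - 4)^2*(l - 2)*(l - 1)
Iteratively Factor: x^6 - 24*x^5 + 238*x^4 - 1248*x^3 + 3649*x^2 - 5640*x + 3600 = (x - 4)*(x^5 - 20*x^4 + 158*x^3 - 616*x^2 + 1185*x - 900) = (x - 4)^2*(x^4 - 16*x^3 + 94*x^2 - 240*x + 225) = (x - 4)^2*(x - 3)*(x^3 - 13*x^2 + 55*x - 75) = (x - 4)^2*(x - 3)^2*(x^2 - 10*x + 25) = (x - 5)*(x - 4)^2*(x - 3)^2*(x - 5)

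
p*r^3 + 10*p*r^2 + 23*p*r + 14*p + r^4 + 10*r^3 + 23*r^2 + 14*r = (p + r)*(r + 1)*(r + 2)*(r + 7)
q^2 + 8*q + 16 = (q + 4)^2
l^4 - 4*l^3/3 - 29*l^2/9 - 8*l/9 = l*(l - 8/3)*(l + 1/3)*(l + 1)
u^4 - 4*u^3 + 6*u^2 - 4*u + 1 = (u - 1)^4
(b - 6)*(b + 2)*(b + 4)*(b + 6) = b^4 + 6*b^3 - 28*b^2 - 216*b - 288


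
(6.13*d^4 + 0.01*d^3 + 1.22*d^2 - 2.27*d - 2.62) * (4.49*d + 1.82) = 27.5237*d^5 + 11.2015*d^4 + 5.496*d^3 - 7.9719*d^2 - 15.8952*d - 4.7684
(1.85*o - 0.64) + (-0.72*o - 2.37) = 1.13*o - 3.01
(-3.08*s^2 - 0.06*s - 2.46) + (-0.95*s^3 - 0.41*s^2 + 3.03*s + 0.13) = -0.95*s^3 - 3.49*s^2 + 2.97*s - 2.33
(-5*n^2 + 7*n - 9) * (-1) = 5*n^2 - 7*n + 9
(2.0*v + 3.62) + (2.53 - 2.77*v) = 6.15 - 0.77*v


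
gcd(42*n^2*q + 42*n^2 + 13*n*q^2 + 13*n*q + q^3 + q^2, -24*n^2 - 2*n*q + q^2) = 1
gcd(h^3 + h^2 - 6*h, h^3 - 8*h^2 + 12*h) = h^2 - 2*h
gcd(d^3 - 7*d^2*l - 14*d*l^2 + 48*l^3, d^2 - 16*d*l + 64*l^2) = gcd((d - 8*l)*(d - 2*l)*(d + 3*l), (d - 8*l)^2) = d - 8*l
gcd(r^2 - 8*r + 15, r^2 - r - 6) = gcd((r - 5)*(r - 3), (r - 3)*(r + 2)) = r - 3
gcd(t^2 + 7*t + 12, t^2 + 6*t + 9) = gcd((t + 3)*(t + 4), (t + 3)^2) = t + 3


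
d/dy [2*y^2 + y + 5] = 4*y + 1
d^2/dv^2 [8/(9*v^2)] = 16/(3*v^4)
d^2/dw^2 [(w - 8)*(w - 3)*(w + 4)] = 6*w - 14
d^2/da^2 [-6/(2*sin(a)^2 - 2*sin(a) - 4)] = 3*(4*sin(a)^3 - 7*sin(a)^2 + 10*sin(a) - 6)/((sin(a) - 2)^3*(sin(a) + 1)^2)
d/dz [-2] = 0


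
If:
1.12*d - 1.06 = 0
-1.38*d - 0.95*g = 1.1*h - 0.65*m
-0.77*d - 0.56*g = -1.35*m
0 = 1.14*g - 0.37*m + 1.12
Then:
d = 0.95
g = -0.93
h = -0.29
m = 0.15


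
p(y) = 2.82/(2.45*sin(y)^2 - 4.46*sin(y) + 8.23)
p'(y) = 2.82*(-4.9*sin(y)*cos(y) + 4.46*cos(y))/(2.45*sin(y)^2 - 4.46*sin(y) + 8.23)^2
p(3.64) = 0.26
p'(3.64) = -0.14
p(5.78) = 0.26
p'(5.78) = 0.14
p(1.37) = 0.45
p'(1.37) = -0.00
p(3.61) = 0.26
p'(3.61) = -0.15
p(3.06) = 0.36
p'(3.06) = -0.18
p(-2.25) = 0.21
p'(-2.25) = -0.08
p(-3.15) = 0.34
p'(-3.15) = -0.19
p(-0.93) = 0.21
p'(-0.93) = 0.08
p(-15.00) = 0.23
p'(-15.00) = -0.11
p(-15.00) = 0.23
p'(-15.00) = -0.11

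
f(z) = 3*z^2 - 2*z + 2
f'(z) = 6*z - 2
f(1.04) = 3.16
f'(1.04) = 4.24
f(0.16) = 1.76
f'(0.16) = -1.04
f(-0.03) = 2.06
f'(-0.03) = -2.18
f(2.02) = 10.20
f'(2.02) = 10.12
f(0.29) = 1.67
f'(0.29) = -0.26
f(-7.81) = 200.61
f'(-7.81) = -48.86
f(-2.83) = 31.69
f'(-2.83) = -18.98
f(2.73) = 18.90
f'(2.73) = 14.38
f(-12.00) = 458.00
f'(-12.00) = -74.00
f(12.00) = 410.00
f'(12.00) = 70.00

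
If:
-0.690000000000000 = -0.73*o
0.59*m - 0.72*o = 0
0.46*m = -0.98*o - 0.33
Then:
No Solution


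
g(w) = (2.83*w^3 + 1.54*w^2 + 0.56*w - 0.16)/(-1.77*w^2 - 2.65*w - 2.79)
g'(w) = (3.54*w + 2.65)*(2.83*w^3 + 1.54*w^2 + 0.56*w - 0.16)/(-1.77*w^2 - 2.65*w - 2.79)^2 + (8.49*w^2 + 3.08*w + 0.56)/(-1.77*w^2 - 2.65*w - 2.79)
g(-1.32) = 1.99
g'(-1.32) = -3.06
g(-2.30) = 4.58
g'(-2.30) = -2.19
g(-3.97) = 7.70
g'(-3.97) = -1.71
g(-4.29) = 8.24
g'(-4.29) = -1.68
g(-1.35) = 2.08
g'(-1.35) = -3.05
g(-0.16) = 0.09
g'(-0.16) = -0.20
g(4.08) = -5.11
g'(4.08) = -1.56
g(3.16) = -3.69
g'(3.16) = -1.53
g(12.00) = -17.68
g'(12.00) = -1.60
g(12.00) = -17.68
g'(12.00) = -1.60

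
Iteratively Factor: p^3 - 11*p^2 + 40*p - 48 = (p - 4)*(p^2 - 7*p + 12) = (p - 4)*(p - 3)*(p - 4)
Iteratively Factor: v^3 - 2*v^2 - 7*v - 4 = (v + 1)*(v^2 - 3*v - 4) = (v + 1)^2*(v - 4)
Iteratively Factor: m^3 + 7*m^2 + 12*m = (m + 3)*(m^2 + 4*m) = (m + 3)*(m + 4)*(m)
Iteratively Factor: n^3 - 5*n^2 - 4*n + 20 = (n - 2)*(n^2 - 3*n - 10) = (n - 2)*(n + 2)*(n - 5)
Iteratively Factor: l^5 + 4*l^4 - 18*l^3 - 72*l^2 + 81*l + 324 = (l + 3)*(l^4 + l^3 - 21*l^2 - 9*l + 108) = (l - 3)*(l + 3)*(l^3 + 4*l^2 - 9*l - 36) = (l - 3)^2*(l + 3)*(l^2 + 7*l + 12) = (l - 3)^2*(l + 3)^2*(l + 4)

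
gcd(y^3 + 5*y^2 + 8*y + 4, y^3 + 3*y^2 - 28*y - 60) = y + 2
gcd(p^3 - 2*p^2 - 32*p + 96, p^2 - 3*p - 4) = p - 4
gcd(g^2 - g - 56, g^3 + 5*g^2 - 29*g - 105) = g + 7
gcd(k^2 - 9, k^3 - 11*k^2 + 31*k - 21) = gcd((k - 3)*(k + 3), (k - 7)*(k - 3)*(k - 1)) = k - 3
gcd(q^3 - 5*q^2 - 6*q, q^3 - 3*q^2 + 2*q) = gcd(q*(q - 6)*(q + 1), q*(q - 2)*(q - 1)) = q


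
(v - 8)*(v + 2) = v^2 - 6*v - 16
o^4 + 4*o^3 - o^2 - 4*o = o*(o - 1)*(o + 1)*(o + 4)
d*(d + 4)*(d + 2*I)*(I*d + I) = I*d^4 - 2*d^3 + 5*I*d^3 - 10*d^2 + 4*I*d^2 - 8*d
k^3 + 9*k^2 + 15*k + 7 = (k + 1)^2*(k + 7)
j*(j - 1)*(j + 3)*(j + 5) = j^4 + 7*j^3 + 7*j^2 - 15*j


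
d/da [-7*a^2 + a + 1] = 1 - 14*a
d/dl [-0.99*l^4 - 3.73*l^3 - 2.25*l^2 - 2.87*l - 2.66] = -3.96*l^3 - 11.19*l^2 - 4.5*l - 2.87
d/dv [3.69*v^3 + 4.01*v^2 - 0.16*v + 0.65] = 11.07*v^2 + 8.02*v - 0.16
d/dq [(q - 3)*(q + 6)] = 2*q + 3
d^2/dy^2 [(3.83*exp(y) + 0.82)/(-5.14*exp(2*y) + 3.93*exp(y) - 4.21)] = (-101.187068*exp(4*y) - 164.023054*exp(3*y) + 546.965904*exp(2*y) - 5.05608500000003*exp(y) - 81.450449)*exp(y)/(135.796744*exp(6*y) - 311.487084*exp(5*y) + 571.839906*exp(4*y) - 570.955509*exp(3*y) + 468.374709*exp(2*y) - 208.967139*exp(y) + 74.618461)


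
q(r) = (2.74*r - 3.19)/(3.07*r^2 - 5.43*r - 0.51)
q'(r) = (5.43 - 6.14*r)*(2.74*r - 3.19)/(3.07*r^2 - 5.43*r - 0.51)^2 + 2.74/(3.07*r^2 - 5.43*r - 0.51) = (-8.4118*r^2 + 19.5866*r - 18.7191)/(9.4249*r^4 - 33.3402*r^3 + 26.3535*r^2 + 5.5386*r + 0.2601)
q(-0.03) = 9.50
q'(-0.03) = -162.90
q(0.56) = 0.64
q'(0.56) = -1.55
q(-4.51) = -0.18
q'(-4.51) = -0.04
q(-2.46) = -0.32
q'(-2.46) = -0.12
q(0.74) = 0.41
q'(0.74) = -1.09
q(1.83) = -11.00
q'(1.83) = -401.93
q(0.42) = 0.91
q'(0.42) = -2.37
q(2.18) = 1.24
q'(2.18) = -3.18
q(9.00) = 0.11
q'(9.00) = -0.01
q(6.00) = 0.17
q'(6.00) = -0.03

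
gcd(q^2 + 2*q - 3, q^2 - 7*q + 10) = 1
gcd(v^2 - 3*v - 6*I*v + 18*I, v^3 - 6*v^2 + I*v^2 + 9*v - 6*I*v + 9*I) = v - 3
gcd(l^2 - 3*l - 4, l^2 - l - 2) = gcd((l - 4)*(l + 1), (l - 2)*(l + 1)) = l + 1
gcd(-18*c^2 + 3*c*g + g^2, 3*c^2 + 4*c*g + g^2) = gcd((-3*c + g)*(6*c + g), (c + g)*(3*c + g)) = 1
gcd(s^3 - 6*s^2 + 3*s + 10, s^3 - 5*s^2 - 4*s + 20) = s^2 - 7*s + 10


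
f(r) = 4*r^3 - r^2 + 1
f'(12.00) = 1704.00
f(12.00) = 6769.00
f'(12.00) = 1704.00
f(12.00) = 6769.00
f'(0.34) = 0.71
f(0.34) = 1.04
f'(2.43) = 66.00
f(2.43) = 52.49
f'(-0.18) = 0.75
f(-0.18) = 0.94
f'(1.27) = 16.81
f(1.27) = 7.58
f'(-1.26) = 21.57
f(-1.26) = -8.59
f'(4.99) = 288.82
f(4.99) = 473.11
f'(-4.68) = 272.19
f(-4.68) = -430.92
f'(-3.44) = 148.88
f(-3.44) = -173.66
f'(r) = 12*r^2 - 2*r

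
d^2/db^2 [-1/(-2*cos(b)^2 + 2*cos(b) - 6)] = (4*(1 - cos(b)^2)^2 - 9*cos(b)^2 + 27*cos(b)/4 - 3*cos(3*b)/4)/(2*(-cos(b)^2 + cos(b) - 3)^3)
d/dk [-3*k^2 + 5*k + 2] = 5 - 6*k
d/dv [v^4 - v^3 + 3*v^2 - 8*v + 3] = 4*v^3 - 3*v^2 + 6*v - 8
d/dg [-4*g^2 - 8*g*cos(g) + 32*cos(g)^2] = 8*g*sin(g) - 8*g - 32*sin(2*g) - 8*cos(g)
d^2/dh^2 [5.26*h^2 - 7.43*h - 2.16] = 10.5200000000000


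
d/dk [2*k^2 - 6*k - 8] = 4*k - 6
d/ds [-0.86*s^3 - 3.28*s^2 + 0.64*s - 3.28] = -2.58*s^2 - 6.56*s + 0.64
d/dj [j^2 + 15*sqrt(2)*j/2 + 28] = 2*j + 15*sqrt(2)/2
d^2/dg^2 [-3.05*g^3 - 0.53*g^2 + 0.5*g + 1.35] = -18.3*g - 1.06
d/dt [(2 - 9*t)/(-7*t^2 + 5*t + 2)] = 7*(-9*t^2 + 4*t - 4)/(49*t^4 - 70*t^3 - 3*t^2 + 20*t + 4)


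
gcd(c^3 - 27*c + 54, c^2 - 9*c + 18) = c - 3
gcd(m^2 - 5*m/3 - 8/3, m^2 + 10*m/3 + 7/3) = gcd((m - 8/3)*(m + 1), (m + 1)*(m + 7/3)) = m + 1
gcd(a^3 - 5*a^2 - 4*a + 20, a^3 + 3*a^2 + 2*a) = a + 2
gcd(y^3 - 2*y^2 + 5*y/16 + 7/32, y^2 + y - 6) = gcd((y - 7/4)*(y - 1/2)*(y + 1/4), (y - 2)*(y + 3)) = 1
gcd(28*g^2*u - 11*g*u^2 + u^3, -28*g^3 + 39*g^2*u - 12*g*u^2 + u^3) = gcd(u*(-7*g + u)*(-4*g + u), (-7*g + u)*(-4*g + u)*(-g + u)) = 28*g^2 - 11*g*u + u^2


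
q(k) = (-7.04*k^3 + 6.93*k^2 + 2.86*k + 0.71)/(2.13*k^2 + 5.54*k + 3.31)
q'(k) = (-4.26*k - 5.54)*(-7.04*k^3 + 6.93*k^2 + 2.86*k + 0.71)/(2.13*k^2 + 5.54*k + 3.31)^2 + (-21.12*k^2 + 13.86*k + 2.86)/(2.13*k^2 + 5.54*k + 3.31)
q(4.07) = -5.68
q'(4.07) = -2.63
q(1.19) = 0.16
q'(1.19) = -0.95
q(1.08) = 0.26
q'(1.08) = -0.80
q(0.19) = 0.33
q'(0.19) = 0.60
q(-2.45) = 55.04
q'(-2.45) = 44.27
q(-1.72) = 631.00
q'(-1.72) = 12643.53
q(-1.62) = -590.62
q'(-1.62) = 11746.51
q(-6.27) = 38.05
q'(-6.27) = -2.08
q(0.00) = 0.21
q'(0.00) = 0.51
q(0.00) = 0.21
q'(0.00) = 0.51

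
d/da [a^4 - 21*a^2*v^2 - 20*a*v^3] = 4*a^3 - 42*a*v^2 - 20*v^3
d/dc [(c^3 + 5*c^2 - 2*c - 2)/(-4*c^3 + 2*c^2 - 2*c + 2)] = (11*c^4 - 10*c^3 - 12*c^2 + 14*c - 4)/(2*(4*c^6 - 4*c^5 + 5*c^4 - 6*c^3 + 3*c^2 - 2*c + 1))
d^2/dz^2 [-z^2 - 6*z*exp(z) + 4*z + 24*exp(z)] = -6*z*exp(z) + 12*exp(z) - 2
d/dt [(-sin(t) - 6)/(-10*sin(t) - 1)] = -59*cos(t)/(10*sin(t) + 1)^2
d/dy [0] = 0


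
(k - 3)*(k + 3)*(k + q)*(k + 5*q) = k^4 + 6*k^3*q + 5*k^2*q^2 - 9*k^2 - 54*k*q - 45*q^2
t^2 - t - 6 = (t - 3)*(t + 2)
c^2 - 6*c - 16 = (c - 8)*(c + 2)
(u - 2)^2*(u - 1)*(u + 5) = u^4 - 17*u^2 + 36*u - 20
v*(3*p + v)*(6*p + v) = 18*p^2*v + 9*p*v^2 + v^3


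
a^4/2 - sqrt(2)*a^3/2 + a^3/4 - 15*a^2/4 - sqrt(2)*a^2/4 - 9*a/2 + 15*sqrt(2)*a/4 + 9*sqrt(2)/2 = (a/2 + 1)*(a - 3)*(a + 3/2)*(a - sqrt(2))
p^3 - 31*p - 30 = (p - 6)*(p + 1)*(p + 5)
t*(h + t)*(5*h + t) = 5*h^2*t + 6*h*t^2 + t^3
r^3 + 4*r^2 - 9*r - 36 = (r - 3)*(r + 3)*(r + 4)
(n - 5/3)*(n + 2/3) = n^2 - n - 10/9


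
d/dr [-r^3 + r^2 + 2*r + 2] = -3*r^2 + 2*r + 2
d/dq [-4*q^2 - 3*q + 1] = -8*q - 3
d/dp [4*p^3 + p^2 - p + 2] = 12*p^2 + 2*p - 1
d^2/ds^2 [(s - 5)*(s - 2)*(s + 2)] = 6*s - 10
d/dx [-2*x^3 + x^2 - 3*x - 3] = -6*x^2 + 2*x - 3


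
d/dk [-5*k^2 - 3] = -10*k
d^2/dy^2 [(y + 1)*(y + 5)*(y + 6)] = 6*y + 24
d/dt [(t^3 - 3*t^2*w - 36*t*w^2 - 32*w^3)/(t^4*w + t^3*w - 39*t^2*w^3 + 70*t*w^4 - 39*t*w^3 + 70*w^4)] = (3*(t^2 - 2*t*w - 12*w^2)*(t^4 + t^3 - 39*t^2*w^2 + 70*t*w^3 - 39*t*w^2 + 70*w^3) + (-t^3 + 3*t^2*w + 36*t*w^2 + 32*w^3)*(4*t^3 + 3*t^2 - 78*t*w^2 + 70*w^3 - 39*w^2))/(w*(t^4 + t^3 - 39*t^2*w^2 + 70*t*w^3 - 39*t*w^2 + 70*w^3)^2)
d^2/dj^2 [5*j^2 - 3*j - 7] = 10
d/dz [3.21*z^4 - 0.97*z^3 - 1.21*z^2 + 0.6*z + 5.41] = 12.84*z^3 - 2.91*z^2 - 2.42*z + 0.6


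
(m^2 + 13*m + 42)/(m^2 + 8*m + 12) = (m + 7)/(m + 2)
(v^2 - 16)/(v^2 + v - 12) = (v - 4)/(v - 3)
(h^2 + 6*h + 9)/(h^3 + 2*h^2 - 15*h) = (h^2 + 6*h + 9)/(h*(h^2 + 2*h - 15))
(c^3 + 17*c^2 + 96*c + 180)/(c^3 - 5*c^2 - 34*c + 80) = (c^2 + 12*c + 36)/(c^2 - 10*c + 16)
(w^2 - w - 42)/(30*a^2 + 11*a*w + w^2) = (w^2 - w - 42)/(30*a^2 + 11*a*w + w^2)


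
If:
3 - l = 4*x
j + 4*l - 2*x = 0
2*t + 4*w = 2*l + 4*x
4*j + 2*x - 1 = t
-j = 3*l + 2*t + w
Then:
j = -21/58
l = 12/29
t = -67/58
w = 83/58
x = 75/116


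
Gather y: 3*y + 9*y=12*y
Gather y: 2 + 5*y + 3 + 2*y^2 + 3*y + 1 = 2*y^2 + 8*y + 6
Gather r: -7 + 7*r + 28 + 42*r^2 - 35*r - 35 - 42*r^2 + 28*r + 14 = 0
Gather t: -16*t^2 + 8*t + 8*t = -16*t^2 + 16*t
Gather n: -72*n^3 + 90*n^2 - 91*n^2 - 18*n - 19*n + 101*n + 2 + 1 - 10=-72*n^3 - n^2 + 64*n - 7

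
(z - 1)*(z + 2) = z^2 + z - 2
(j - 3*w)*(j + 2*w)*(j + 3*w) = j^3 + 2*j^2*w - 9*j*w^2 - 18*w^3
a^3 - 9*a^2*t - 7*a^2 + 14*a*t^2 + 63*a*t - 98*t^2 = (a - 7)*(a - 7*t)*(a - 2*t)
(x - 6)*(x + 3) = x^2 - 3*x - 18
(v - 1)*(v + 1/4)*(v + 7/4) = v^3 + v^2 - 25*v/16 - 7/16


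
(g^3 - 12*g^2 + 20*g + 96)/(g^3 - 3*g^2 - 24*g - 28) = (g^2 - 14*g + 48)/(g^2 - 5*g - 14)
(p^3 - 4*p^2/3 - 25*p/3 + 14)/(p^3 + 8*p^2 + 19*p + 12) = (3*p^2 - 13*p + 14)/(3*(p^2 + 5*p + 4))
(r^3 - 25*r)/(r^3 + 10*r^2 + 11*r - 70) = r*(r - 5)/(r^2 + 5*r - 14)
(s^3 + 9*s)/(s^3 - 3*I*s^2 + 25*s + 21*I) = s*(s - 3*I)/(s^2 - 6*I*s + 7)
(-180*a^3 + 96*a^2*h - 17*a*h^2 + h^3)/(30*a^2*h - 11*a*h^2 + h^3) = (-6*a + h)/h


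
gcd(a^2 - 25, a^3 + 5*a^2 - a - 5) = a + 5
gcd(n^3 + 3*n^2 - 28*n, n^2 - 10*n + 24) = n - 4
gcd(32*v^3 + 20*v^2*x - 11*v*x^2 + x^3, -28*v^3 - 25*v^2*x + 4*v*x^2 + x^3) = -4*v^2 - 3*v*x + x^2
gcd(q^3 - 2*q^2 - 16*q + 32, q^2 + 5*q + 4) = q + 4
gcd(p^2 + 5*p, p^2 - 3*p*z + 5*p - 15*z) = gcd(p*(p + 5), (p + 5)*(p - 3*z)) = p + 5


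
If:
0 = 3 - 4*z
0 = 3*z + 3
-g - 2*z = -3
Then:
No Solution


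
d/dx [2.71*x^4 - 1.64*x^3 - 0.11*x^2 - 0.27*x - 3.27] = 10.84*x^3 - 4.92*x^2 - 0.22*x - 0.27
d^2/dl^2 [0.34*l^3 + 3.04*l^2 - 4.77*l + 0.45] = 2.04*l + 6.08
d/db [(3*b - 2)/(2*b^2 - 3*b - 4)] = 2*(-3*b^2 + 4*b - 9)/(4*b^4 - 12*b^3 - 7*b^2 + 24*b + 16)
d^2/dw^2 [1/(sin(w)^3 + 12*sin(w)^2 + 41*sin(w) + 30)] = (-9*sin(w)^5 - 123*sin(w)^4 - 523*sin(w)^3 - 491*sin(w)^2 + 1360*sin(w) + 2642)/((sin(w) + 1)^2*(sin(w) + 5)^3*(sin(w) + 6)^3)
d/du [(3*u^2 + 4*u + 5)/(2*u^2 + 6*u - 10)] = 5*(u^2 - 8*u - 7)/(2*(u^4 + 6*u^3 - u^2 - 30*u + 25))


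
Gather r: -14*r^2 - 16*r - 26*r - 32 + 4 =-14*r^2 - 42*r - 28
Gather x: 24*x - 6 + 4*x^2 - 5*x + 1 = 4*x^2 + 19*x - 5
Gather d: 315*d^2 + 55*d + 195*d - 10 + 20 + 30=315*d^2 + 250*d + 40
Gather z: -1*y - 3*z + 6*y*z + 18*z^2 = -y + 18*z^2 + z*(6*y - 3)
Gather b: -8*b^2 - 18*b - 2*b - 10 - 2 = -8*b^2 - 20*b - 12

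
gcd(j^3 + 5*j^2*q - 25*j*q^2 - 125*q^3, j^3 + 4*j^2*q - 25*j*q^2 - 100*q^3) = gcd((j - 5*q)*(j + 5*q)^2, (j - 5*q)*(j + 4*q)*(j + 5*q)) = -j^2 + 25*q^2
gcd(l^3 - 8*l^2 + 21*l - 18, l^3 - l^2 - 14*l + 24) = l^2 - 5*l + 6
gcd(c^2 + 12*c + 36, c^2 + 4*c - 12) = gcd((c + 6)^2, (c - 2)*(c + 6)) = c + 6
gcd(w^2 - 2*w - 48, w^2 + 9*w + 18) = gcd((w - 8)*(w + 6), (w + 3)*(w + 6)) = w + 6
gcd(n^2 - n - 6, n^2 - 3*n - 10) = n + 2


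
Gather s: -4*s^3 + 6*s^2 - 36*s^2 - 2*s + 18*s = -4*s^3 - 30*s^2 + 16*s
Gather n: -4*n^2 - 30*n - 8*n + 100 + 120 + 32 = -4*n^2 - 38*n + 252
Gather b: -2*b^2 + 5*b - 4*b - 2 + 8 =-2*b^2 + b + 6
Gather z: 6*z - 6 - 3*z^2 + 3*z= -3*z^2 + 9*z - 6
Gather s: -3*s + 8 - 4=4 - 3*s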